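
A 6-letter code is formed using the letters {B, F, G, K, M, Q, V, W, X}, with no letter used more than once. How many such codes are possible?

60480

This is a permutation of 6 out of 9: P(9,6) = 9!/3!.
9 × 8 × 7 × 6 × 5 × 4 = 60480.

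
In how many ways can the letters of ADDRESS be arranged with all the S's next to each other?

360

Treat the 2 copies of S as a single block. The multiset to arrange is then {SS, A, D, D, E, R}, 6 items in all.
That gives (6)!/(2!) = 360 arrangements.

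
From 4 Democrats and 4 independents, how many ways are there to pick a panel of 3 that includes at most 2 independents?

Split by how many independents are chosen (0 through 2).
Sum: C(4,0)·C(4,3) + C(4,1)·C(4,2) + C(4,2)·C(4,1) = 4 + 24 + 24 = 52.

52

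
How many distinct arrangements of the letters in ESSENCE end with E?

Fix E in the last position and arrange the remaining 6 letters.
Those 6 letters have E appearing twice and S appearing twice, giving (6)!/(2!·2!) = 180.

180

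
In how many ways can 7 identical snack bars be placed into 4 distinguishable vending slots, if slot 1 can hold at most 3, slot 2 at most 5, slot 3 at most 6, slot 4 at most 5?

Without the upper bounds there are C(10,3) = 120 ways to split 7 among 4 vending slots.
Subtract solutions that violate a single cap (substitute x_i' = x_i − (cap_i+1)): x_1 ≥ 4 gives C(6,3) = 20; x_2 ≥ 6 gives C(4,3) = 4; x_3 ≥ 7 gives C(3,3) = 1; x_4 ≥ 6 gives C(4,3) = 4. Together 29.
No two caps can be exceeded simultaneously, so the pair terms are all 0.
By inclusion–exclusion the count is 120 − 29 + 0 = 91.

91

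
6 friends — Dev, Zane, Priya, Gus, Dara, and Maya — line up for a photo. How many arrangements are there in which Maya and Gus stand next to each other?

240

Glue Maya and Gus into one block (2 internal orders), leaving 5 units to arrange in a row.
That gives 2 × 5! = 2 × 120 = 240.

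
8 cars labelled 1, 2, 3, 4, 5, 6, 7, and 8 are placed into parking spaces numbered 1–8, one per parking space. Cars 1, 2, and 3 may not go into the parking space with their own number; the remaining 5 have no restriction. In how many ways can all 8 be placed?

Let Aᵢ (for i ∈ {1, 2, 3}) be the placements that put car i in its forbidden parking space. Any j of these fix j positions, leaving (8−j)! ways to fill the rest, and there are C(3,j) ways to pick which j.
By inclusion–exclusion, the number of valid placements is Σ_{j=0}^{3} (−1)^j C(3,j)·(8−j)!.
Computing: 40320 − 15120 + 2160 − 120 = 27240.

27240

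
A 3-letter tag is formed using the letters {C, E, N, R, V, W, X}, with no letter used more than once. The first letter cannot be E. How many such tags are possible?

180

The first letter has 7−1 = 6 choices (anything except E).
The remaining 2 letters are filled from the other 6 symbols without repetition: 6 × 5 = 30.
Total: 6 × 30 = 180.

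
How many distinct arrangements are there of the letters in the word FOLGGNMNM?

45360

FOLGGNMNM has 9 letters with G appearing twice, M appearing twice, and N appearing twice.
So there are 9! / (2!·2!·2!) = 45360 distinguishable arrangements.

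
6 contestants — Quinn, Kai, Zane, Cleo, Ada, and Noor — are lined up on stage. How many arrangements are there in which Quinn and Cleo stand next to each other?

240

Treat {Quinn, Cleo} as a single unit. There are 5 units to order, and the pair itself can be ordered 2 ways.
So the count is 2·(5)! = 240.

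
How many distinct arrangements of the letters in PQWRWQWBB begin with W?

With the first slot taken by W, it remains to arrange the other 8 letters (PQRWQWBB).
Those 8 letters have B appearing twice, Q appearing twice, and W appearing twice, giving (8)!/(2!·2!·2!) = 5040.

5040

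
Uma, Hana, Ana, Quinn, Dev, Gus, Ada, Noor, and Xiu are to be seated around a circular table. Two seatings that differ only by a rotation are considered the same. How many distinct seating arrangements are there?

40320

Fix one person's seat to break rotational symmetry; the remaining 8 people can be arranged in (8)! = 40320 ways.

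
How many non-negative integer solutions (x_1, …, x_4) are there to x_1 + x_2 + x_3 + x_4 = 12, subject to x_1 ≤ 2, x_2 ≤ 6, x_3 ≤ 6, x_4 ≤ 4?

Without the upper bounds there are C(15,3) = 455 ways to split 12 among 4 variables.
Subtract solutions that violate a single cap (substitute x_i' = x_i − (cap_i+1)): x_1 ≥ 3 gives C(12,3) = 220; x_2 ≥ 7 gives C(8,3) = 56; x_3 ≥ 7 gives C(8,3) = 56; x_4 ≥ 5 gives C(10,3) = 120. Together 452.
Add back pairs where two caps are both exceeded: 10 + 10 + 35 + 0 + 1 + 1 = 57.
By inclusion–exclusion the count is 455 − 452 + 57 = 60.

60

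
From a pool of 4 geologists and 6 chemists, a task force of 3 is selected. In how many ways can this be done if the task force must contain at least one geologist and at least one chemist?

Unrestricted: C(10,3) = 120 ways to pick any 3 of the 10.
Selections missing a whole group: no geologists → C(6,3) = 20; no chemists → C(4,3) = 4.
Both groups omitted at once is impossible, so 120 − 24 = 96.

96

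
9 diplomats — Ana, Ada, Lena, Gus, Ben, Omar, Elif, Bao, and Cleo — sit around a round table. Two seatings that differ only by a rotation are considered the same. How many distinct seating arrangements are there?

40320

Fix one person's seat to break rotational symmetry; the remaining 8 people can be arranged in (8)! = 40320 ways.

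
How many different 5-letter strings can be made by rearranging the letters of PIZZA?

The 5 letters of PIZZA have repeats: Z appearing twice.
Dividing 5! = 120 by 2! = 2 for the repeated letters gives 60.

60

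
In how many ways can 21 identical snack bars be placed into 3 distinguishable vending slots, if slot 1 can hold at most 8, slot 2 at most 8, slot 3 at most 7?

By stars and bars, unrestricted non-negative solutions to x_1+…+x_3 = 21 number C(21+2,2) = 253.
Subtract solutions that violate a single cap (substitute x_i' = x_i − (cap_i+1)): x_1 ≥ 9 gives C(14,2) = 91; x_2 ≥ 9 gives C(14,2) = 91; x_3 ≥ 8 gives C(15,2) = 105. Together 287.
Add back pairs where two caps are both exceeded: 10 + 15 + 15 = 40.
By inclusion–exclusion the count is 253 − 287 + 40 = 6.

6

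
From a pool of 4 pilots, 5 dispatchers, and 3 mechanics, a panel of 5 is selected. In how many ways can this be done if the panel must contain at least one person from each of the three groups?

With no constraint there are C(12,5) = 792 possible selections.
Subtract selections that omit an entire group: no pilots → C(8,5) = 56; no dispatchers → C(7,5) = 21; no mechanics → C(9,5) = 126.
Add back selections omitting two groups (i.e. drawn from a single group): C(4,5) + C(5,5) + C(3,5) = 1.
By inclusion–exclusion: 792 − 203 + 1 = 590.

590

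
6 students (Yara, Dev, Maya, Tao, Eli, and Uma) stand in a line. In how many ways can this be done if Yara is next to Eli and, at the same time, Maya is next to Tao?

Treat {Yara,Eli} as one block (2 orders) and {Maya,Tao} as another (2 orders).
That leaves 4 units to arrange: 2 × 2 × 4! = 4 × 24 = 96.

96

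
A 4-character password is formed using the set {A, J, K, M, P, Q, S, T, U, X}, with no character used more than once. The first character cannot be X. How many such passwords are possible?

4536

The first character has 10−1 = 9 choices (anything except X).
The remaining 3 characters are filled from the other 9 symbols without repetition: 9 × 8 × 7 = 504.
Total: 9 × 504 = 4536.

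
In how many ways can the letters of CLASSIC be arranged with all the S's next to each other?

Treat the 2 copies of S as a single block. The multiset to arrange is then {SS, A, C, C, I, L}, 6 items in all.
That gives (6)!/(2!) = 360 arrangements.

360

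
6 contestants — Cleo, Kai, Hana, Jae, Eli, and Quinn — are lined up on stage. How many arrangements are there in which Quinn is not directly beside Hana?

480

Of the 6! = 720 arrangements, those with Quinn and Hana adjacent number 2 × 5! = 240 (treat the pair as a block with 2 internal orders).
So 720 − 240 = 480 arrangements keep them apart.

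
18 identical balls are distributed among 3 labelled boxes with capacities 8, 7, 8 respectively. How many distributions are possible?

Without the upper bounds there are C(20,2) = 190 ways to split 18 among 3 boxes.
Subtract solutions that violate a single cap (substitute x_i' = x_i − (cap_i+1)): x_1 ≥ 9 gives C(11,2) = 55; x_2 ≥ 8 gives C(12,2) = 66; x_3 ≥ 9 gives C(11,2) = 55. Together 176.
Add back pairs where two caps are both exceeded: 3 + 1 + 3 = 7.
By inclusion–exclusion the count is 190 − 176 + 7 = 21.

21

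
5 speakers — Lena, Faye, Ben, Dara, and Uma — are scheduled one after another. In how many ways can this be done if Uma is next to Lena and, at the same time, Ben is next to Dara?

Treat {Uma,Lena} as one block (2 orders) and {Ben,Dara} as another (2 orders).
That leaves 3 units to arrange: 2 × 2 × 3! = 4 × 6 = 24.

24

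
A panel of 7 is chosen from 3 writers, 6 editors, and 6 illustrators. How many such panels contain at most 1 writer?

3564

Split by how many writers are chosen (0 through 1).
Sum: C(3,0)·C(12,7) + C(3,1)·C(12,6) = 792 + 2772 = 3564.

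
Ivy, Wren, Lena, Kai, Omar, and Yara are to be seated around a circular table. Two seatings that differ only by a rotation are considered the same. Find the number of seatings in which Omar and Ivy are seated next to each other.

Treat {Omar, Ivy} as one unit (2 internal orders) and seat the resulting 5 units around the table: (4)! circular arrangements.
So 2 × (4)! = 2 × 24 = 48.

48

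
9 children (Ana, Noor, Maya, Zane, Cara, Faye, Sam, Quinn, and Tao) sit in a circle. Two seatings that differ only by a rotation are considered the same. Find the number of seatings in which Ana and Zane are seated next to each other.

10080

Treat {Ana, Zane} as one unit (2 internal orders) and seat the resulting 8 units around the table: (7)! circular arrangements.
So 2 × (7)! = 2 × 5040 = 10080.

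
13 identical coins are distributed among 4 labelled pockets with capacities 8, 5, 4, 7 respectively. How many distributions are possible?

By stars and bars, unrestricted non-negative solutions to x_1+…+x_4 = 13 number C(13+3,3) = 560.
Subtract solutions that violate a single cap (substitute x_i' = x_i − (cap_i+1)): x_1 ≥ 9 gives C(7,3) = 35; x_2 ≥ 6 gives C(10,3) = 120; x_3 ≥ 5 gives C(11,3) = 165; x_4 ≥ 8 gives C(8,3) = 56. Together 376.
Add back pairs where two caps are both exceeded: 0 + 0 + 0 + 10 + 0 + 1 = 11.
By inclusion–exclusion the count is 560 − 376 + 11 = 195.

195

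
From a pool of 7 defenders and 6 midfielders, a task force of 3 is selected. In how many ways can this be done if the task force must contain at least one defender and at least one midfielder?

Unrestricted: C(13,3) = 286 ways to pick any 3 of the 13.
Subtract selections that omit an entire group: no defenders → C(6,3) = 20; no midfielders → C(7,3) = 35.
Both groups omitted at once is impossible, so 286 − 55 = 231.

231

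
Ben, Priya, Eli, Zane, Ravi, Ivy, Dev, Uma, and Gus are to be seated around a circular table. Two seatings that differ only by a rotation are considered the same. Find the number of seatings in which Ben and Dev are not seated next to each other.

30240

All circular seatings of 9 people number (8)! = 40320.
Seatings with Ben beside Dev: treat them as a block with 2 internal orders, giving 2 × (7)! = 10080.
Subtracting, 40320 − 10080 = 30240.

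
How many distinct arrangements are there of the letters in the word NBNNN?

The 5 letters of NBNNN have repeats: N appearing 4 times.
So there are 5! / (4!) = 5 distinguishable arrangements.

5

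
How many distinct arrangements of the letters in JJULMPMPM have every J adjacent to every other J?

3360

Treat the 2 copies of J as a single block. The multiset to arrange is then {JJ, L, M, M, M, P, P, U}, 8 items in all.
That gives (8)!/(3!·2!) = 3360 arrangements.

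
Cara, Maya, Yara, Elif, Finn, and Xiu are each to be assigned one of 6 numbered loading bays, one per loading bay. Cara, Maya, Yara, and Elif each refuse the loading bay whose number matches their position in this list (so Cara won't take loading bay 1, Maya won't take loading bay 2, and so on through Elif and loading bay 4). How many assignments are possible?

Let Aᵢ (for 1 ≤ i ≤ 4) be the placements that put person i in their forbidden loading bay. Any j of these fix j positions, leaving (6−j)! ways to fill the rest, and there are C(4,j) ways to pick which j.
By inclusion–exclusion, the number of valid placements is Σ_{j=0}^{4} (−1)^j C(4,j)·(6−j)!.
Computing: 720 − 480 + 144 − 24 + 2 = 362.

362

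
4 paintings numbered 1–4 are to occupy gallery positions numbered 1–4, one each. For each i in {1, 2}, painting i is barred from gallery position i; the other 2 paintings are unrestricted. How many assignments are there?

Let Aᵢ (for i ∈ {1, 2}) be the placements that put painting i in its forbidden gallery position. Any j of these fix j positions, leaving (4−j)! ways to fill the rest, and there are C(2,j) ways to pick which j.
By inclusion–exclusion, the number of valid placements is Σ_{j=0}^{2} (−1)^j C(2,j)·(4−j)!.
Computing: 24 − 12 + 2 = 14.

14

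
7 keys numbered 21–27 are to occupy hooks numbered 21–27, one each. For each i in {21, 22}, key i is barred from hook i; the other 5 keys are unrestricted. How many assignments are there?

3720

Let Aᵢ (for i ∈ {21, 22}) be the placements that put key i in its forbidden hook. Any j of these fix j positions, leaving (7−j)! ways to fill the rest, and there are C(2,j) ways to pick which j.
By inclusion–exclusion, the number of valid placements is Σ_{j=0}^{2} (−1)^j C(2,j)·(7−j)!.
Computing: 5040 − 1440 + 120 = 3720.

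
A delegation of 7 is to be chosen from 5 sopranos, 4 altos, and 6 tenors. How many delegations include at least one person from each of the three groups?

5949

With no constraint there are C(15,7) = 6435 possible selections.
Selections missing a whole group: no sopranos → C(10,7) = 120; no altos → C(11,7) = 330; no tenors → C(9,7) = 36.
Add back selections omitting two groups (i.e. drawn from a single group): C(5,7) + C(4,7) + C(6,7) = 0.
By inclusion–exclusion: 6435 − 486 + 0 = 5949.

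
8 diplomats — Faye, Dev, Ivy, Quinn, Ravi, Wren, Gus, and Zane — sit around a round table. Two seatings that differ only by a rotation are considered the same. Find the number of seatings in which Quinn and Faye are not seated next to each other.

All circular seatings of 8 people number (7)! = 5040.
Those with Quinn next to Faye: fuse the pair into one unit and seat 7 units around a circle — 2·(6)! = 1440.
Subtracting, 5040 − 1440 = 3600.

3600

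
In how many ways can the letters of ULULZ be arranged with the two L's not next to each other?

18

Total arrangements of ULULZ: 5!/(2!·2!) = 30.
If the two L's are adjacent, glue them into one block, leaving 4 items to arrange: (4)!/(2!) = 12 ways.
Subtracting, 30 − 12 = 18 arrangements keep the L's apart.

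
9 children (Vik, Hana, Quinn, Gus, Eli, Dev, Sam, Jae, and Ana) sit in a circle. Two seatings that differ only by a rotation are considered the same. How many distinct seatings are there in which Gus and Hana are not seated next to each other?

30240

All circular seatings of 9 people number (8)! = 40320.
Seatings with Gus beside Hana: treat them as a block with 2 internal orders, giving 2 × (7)! = 10080.
Subtracting, 40320 − 10080 = 30240.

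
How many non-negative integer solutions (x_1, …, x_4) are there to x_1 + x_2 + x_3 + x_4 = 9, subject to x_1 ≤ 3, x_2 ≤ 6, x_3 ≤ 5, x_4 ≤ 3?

82

By stars and bars, unrestricted non-negative solutions to x_1+…+x_4 = 9 number C(9+3,3) = 220.
Subtract solutions that violate a single cap (substitute x_i' = x_i − (cap_i+1)): x_1 ≥ 4 gives C(8,3) = 56; x_2 ≥ 7 gives C(5,3) = 10; x_3 ≥ 6 gives C(6,3) = 20; x_4 ≥ 4 gives C(8,3) = 56. Together 142.
Add back pairs where two caps are both exceeded: 0 + 0 + 4 + 0 + 0 + 0 = 4.
By inclusion–exclusion the count is 220 − 142 + 4 = 82.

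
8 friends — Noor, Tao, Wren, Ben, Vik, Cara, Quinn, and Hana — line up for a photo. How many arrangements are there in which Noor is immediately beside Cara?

Glue Noor and Cara into one block (2 internal orders), leaving 7 units to arrange in a row.
So the count is 2·(7)! = 10080.

10080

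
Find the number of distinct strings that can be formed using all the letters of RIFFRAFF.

Letter multiplicities in RIFFRAFF: A×1, F×4, I×1, R×2.
So there are 8! / (4!·2!) = 840 distinguishable arrangements.

840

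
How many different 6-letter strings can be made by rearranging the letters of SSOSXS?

The 6 letters of SSOSXS have repeats: S appearing 4 times.
The number of distinct arrangements is 6!/(4!) = 720/24 = 30.

30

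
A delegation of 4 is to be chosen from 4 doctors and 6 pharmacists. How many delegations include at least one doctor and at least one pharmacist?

Unrestricted: C(10,4) = 210 ways to pick any 4 of the 10.
Subtract selections that omit an entire group: no doctors → C(6,4) = 15; no pharmacists → C(4,4) = 1.
Both groups omitted at once is impossible, so 210 − 16 = 194.

194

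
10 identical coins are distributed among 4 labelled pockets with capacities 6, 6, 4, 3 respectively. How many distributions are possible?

Without the upper bounds there are C(13,3) = 286 ways to split 10 among 4 pockets.
Subtract solutions that violate a single cap (substitute x_i' = x_i − (cap_i+1)): x_1 ≥ 7 gives C(6,3) = 20; x_2 ≥ 7 gives C(6,3) = 20; x_3 ≥ 5 gives C(8,3) = 56; x_4 ≥ 4 gives C(9,3) = 84. Together 180.
Add back pairs where two caps are both exceeded: 0 + 0 + 0 + 0 + 0 + 4 = 4.
By inclusion–exclusion the count is 286 − 180 + 4 = 110.

110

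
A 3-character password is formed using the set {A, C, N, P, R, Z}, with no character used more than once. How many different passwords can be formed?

120

With no repetition, fill the 3 characters in order: 6 choices, then 5, down to 4.
6 × 5 × 4 = 120.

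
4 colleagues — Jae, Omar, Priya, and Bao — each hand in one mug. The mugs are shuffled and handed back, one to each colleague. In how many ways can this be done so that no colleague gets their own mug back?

Count assignments avoiding every fixed point. For any j of the 4 colleagues fixed to their own mug, the other 4−j can be arranged in (4−j)! ways.
By inclusion–exclusion this is Σ_{j=0}^{4} (−1)^j C(4,j)·(4−j)!.
Computing: 24 − 24 + 12 − 4 + 1 = 9.

9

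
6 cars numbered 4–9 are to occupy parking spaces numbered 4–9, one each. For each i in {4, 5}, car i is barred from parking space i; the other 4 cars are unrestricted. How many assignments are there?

504

Let Aᵢ (for i ∈ {4, 5}) be the placements that put car i in its forbidden parking space. Any j of these fix j positions, leaving (6−j)! ways to fill the rest, and there are C(2,j) ways to pick which j.
By inclusion–exclusion, the number of valid placements is Σ_{j=0}^{2} (−1)^j C(2,j)·(6−j)!.
Computing: 720 − 240 + 24 = 504.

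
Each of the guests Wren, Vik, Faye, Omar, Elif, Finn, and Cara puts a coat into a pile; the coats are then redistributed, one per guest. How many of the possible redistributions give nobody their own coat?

Let Aᵢ be the assignments in which guest i gets their own coat. We want the size of the complement of A₁∪…∪A_7.
By inclusion–exclusion this is Σ_{j=0}^{7} (−1)^j C(7,j)·(7−j)!.
Computing: 5040 − 5040 + 2520 − 840 + 210 − 42 + 7 − 1 = 1854.

1854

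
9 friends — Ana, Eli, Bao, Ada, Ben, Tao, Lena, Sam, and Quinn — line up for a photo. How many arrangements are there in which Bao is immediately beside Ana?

Place the 7 others and the Bao-Ana pair as 8 objects in a line; the pair has 2 internal arrangements.
That gives 2 × 8! = 2 × 40320 = 80640.

80640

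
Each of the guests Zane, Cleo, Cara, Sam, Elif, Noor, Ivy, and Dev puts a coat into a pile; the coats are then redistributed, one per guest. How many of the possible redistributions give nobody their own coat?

14833

Let Aᵢ be the assignments in which guest i gets their own coat. We want the size of the complement of A₁∪…∪A_8.
By inclusion–exclusion this is Σ_{j=0}^{8} (−1)^j C(8,j)·(8−j)!.
Computing: 40320 − 40320 + 20160 − 6720 + 1680 − 336 + 56 − 8 + 1 = 14833.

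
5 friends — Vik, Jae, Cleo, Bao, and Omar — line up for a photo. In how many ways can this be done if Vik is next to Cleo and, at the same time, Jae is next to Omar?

24

Treat {Vik,Cleo} as one block (2 orders) and {Jae,Omar} as another (2 orders).
That leaves 3 units to arrange: 2 × 2 × 3! = 4 × 6 = 24.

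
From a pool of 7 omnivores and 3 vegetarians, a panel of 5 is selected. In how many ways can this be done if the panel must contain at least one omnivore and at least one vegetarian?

Unrestricted: C(10,5) = 252 ways to pick any 5 of the 10.
Subtract selections that omit an entire group: no omnivores → C(3,5) = 0; no vegetarians → C(7,5) = 21.
Both groups omitted at once is impossible, so 252 − 21 = 231.

231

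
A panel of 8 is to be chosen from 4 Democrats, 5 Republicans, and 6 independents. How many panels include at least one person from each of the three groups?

6216

Total 8-person selections from all 15: C(15,8) = 6435.
Selections missing a whole group: no Democrats → C(11,8) = 165; no Republicans → C(10,8) = 45; no independents → C(9,8) = 9.
Add back selections omitting two groups (i.e. drawn from a single group): C(4,8) + C(5,8) + C(6,8) = 0.
By inclusion–exclusion: 6435 − 219 + 0 = 6216.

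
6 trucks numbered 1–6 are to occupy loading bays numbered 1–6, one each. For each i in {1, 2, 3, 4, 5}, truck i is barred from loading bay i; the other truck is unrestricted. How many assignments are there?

Let Aᵢ (for 1 ≤ i ≤ 5) be the placements that put truck i in its forbidden loading bay. Any j of these fix j positions, leaving (6−j)! ways to fill the rest, and there are C(5,j) ways to pick which j.
By inclusion–exclusion, the number of valid placements is Σ_{j=0}^{5} (−1)^j C(5,j)·(6−j)!.
Computing: 720 − 600 + 240 − 60 + 10 − 1 = 309.

309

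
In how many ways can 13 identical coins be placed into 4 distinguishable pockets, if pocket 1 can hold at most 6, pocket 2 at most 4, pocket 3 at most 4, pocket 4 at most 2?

By stars and bars, unrestricted non-negative solutions to x_1+…+x_4 = 13 number C(13+3,3) = 560.
Subtract solutions that violate a single cap (substitute x_i' = x_i − (cap_i+1)): x_1 ≥ 7 gives C(9,3) = 84; x_2 ≥ 5 gives C(11,3) = 165; x_3 ≥ 5 gives C(11,3) = 165; x_4 ≥ 3 gives C(13,3) = 286. Together 700.
Add back pairs where two caps are both exceeded: 4 + 4 + 20 + 20 + 56 + 56 = 160.
Subtract triples: 0 + 0 + 0 + 1 = 1.
By inclusion–exclusion the count is 560 − 700 + 160 − 1 = 19.

19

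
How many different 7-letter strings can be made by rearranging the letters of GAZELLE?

1260

GAZELLE has 7 letters with E appearing twice and L appearing twice.
So there are 7! / (2!·2!) = 1260 distinguishable arrangements.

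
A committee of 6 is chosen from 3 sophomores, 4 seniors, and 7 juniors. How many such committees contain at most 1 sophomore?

1848

Split by how many sophomores are chosen (0 through 1).
Sum: C(3,0)·C(11,6) + C(3,1)·C(11,5) = 462 + 1386 = 1848.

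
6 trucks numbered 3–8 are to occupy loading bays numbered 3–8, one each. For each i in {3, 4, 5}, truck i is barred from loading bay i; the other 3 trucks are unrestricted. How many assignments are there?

426

Let Aᵢ (for i ∈ {3, 4, 5}) be the placements that put truck i in its forbidden loading bay. Any j of these fix j positions, leaving (6−j)! ways to fill the rest, and there are C(3,j) ways to pick which j.
By inclusion–exclusion, the number of valid placements is Σ_{j=0}^{3} (−1)^j C(3,j)·(6−j)!.
Computing: 720 − 360 + 72 − 6 = 426.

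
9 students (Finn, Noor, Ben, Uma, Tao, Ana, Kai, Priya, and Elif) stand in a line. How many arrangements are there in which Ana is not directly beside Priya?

282240

There are 9! = 362880 arrangements in all. If Ana and Priya are adjacent, merging them into one block gives 2·(8)! = 80640 arrangements.
Complementary counting: 362880 − 80640 = 282240.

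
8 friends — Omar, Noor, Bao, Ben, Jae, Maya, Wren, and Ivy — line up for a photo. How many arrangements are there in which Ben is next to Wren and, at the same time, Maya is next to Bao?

2880

Treat {Ben,Wren} as one block (2 orders) and {Maya,Bao} as another (2 orders).
That leaves 6 units to arrange: 2 × 2 × 6! = 4 × 720 = 2880.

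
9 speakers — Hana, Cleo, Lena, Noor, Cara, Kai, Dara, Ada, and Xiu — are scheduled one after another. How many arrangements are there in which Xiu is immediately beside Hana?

80640

Glue Xiu and Hana into one block (2 internal orders), leaving 8 units to arrange in a row.
That gives 2 × 8! = 2 × 40320 = 80640.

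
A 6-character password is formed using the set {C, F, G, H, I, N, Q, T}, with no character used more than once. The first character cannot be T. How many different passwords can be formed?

The first character has 8−1 = 7 choices (anything except T).
The remaining 5 characters are filled from the other 7 symbols without repetition: 7 × 6 × 5 × 4 × 3 = 2520.
Total: 7 × 2520 = 17640.

17640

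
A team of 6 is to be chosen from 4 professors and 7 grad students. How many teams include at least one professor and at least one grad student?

Total 6-person selections from all 11: C(11,6) = 462.
Subtract selections that omit an entire group: no professors → C(7,6) = 7; no grad students → C(4,6) = 0.
Both groups omitted at once is impossible, so 462 − 7 = 455.

455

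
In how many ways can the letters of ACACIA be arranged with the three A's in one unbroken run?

12

Treat the 3 copies of A as a single block. The multiset to arrange is then {AAA, C, C, I}, 4 items in all.
That gives (4)!/(2!) = 12 arrangements.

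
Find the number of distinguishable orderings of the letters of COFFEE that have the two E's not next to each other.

Total arrangements of COFFEE: 6!/(2!·2!) = 180.
If the two E's are adjacent, glue them into one block, leaving 5 items to arrange: (5)!/(2!) = 60 ways.
Subtracting, 180 − 60 = 120 arrangements keep the E's apart.

120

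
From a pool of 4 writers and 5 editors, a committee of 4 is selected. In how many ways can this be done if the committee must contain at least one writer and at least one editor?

120

With no constraint there are C(9,4) = 126 possible selections.
Subtract selections that omit an entire group: no writers → C(5,4) = 5; no editors → C(4,4) = 1.
Both groups omitted at once is impossible, so 126 − 6 = 120.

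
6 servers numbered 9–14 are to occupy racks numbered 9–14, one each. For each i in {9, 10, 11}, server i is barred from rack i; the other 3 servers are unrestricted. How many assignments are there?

426

Let Aᵢ (for i ∈ {9, 10, 11}) be the placements that put server i in its forbidden rack. Any j of these fix j positions, leaving (6−j)! ways to fill the rest, and there are C(3,j) ways to pick which j.
By inclusion–exclusion, the number of valid placements is Σ_{j=0}^{3} (−1)^j C(3,j)·(6−j)!.
Computing: 720 − 360 + 72 − 6 = 426.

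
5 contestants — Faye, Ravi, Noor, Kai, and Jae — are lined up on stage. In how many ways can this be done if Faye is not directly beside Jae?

There are 5! = 120 arrangements in all. If Faye and Jae are adjacent, merging them into one block gives 2·(4)! = 48 arrangements.
So 120 − 48 = 72 arrangements keep them apart.

72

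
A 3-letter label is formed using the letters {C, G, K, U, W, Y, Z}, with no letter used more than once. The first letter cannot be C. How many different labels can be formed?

The first letter has 7−1 = 6 choices (anything except C).
The remaining 2 letters are filled from the other 6 symbols without repetition: 6 × 5 = 30.
Total: 6 × 30 = 180.

180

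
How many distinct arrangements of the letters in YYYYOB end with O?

5

With the last slot taken by O, it remains to arrange the other 5 letters (YYYYB).
Those 5 letters have Y appearing 4 times, giving (5)!/(4!) = 5.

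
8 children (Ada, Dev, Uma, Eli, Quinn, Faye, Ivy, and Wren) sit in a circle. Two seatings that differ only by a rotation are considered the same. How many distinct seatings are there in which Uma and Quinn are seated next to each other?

Treat {Uma, Quinn} as one unit (2 internal orders) and seat the resulting 7 units around the table: (6)! circular arrangements.
So 2 × (6)! = 2 × 720 = 1440.

1440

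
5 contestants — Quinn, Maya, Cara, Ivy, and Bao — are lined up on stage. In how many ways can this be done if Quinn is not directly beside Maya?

There are 5! = 120 arrangements in all. If Quinn and Maya are adjacent, merging them into one block gives 2·(4)! = 48 arrangements.
So 120 − 48 = 72 arrangements keep them apart.

72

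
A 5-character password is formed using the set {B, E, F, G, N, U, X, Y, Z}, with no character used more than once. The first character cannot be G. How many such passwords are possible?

13440

The first character has 9−1 = 8 choices (anything except G).
The remaining 4 characters are filled from the other 8 symbols without repetition: 8 × 7 × 6 × 5 = 1680.
Total: 8 × 1680 = 13440.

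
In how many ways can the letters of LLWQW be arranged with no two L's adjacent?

18

There are 5!/(2!·2!) = 30 arrangements of LLWQW in total.
If the two L's are adjacent, glue them into one block, leaving 4 items to arrange: (4)!/(2!) = 12 ways.
Hence 30 − 12 = 18.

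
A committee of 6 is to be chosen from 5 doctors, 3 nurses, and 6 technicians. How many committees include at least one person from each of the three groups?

With no constraint there are C(14,6) = 3003 possible selections.
Selections missing a whole group: no doctors → C(9,6) = 84; no nurses → C(11,6) = 462; no technicians → C(8,6) = 28.
Add back selections omitting two groups (i.e. drawn from a single group): C(5,6) + C(3,6) + C(6,6) = 1.
By inclusion–exclusion: 3003 − 574 + 1 = 2430.

2430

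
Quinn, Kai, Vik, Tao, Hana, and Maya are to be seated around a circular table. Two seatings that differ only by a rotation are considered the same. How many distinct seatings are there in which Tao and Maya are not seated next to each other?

72

All circular seatings of 6 people number (5)! = 120.
Seatings with Tao beside Maya: treat them as a block with 2 internal orders, giving 2 × (4)! = 48.
Subtracting, 120 − 48 = 72.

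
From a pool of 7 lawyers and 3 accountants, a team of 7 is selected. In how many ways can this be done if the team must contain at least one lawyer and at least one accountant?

Total 7-person selections from all 10: C(10,7) = 120.
Subtract selections that omit an entire group: no lawyers → C(3,7) = 0; no accountants → C(7,7) = 1.
Both groups omitted at once is impossible, so 120 − 1 = 119.

119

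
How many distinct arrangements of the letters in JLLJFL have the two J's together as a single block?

20

Treat the 2 copies of J as a single block. The multiset to arrange is then {JJ, F, L, L, L}, 5 items in all.
That gives (5)!/(3!) = 20 arrangements.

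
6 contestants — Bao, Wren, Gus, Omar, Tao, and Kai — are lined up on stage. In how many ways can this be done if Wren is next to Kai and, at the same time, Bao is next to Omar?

96

Treat {Wren,Kai} as one block (2 orders) and {Bao,Omar} as another (2 orders).
That leaves 4 units to arrange: 2 × 2 × 4! = 4 × 24 = 96.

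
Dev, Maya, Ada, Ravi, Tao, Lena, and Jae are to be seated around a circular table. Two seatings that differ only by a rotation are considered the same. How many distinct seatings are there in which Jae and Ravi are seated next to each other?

240

Treat {Jae, Ravi} as one unit (2 internal orders) and seat the resulting 6 units around the table: (5)! circular arrangements.
So 2 × (5)! = 2 × 120 = 240.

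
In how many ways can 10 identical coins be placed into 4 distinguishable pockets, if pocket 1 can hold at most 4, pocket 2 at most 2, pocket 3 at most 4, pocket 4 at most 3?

19

Without the upper bounds there are C(13,3) = 286 ways to split 10 among 4 pockets.
Subtract solutions that violate a single cap (substitute x_i' = x_i − (cap_i+1)): x_1 ≥ 5 gives C(8,3) = 56; x_2 ≥ 3 gives C(10,3) = 120; x_3 ≥ 5 gives C(8,3) = 56; x_4 ≥ 4 gives C(9,3) = 84. Together 316.
Add back pairs where two caps are both exceeded: 10 + 1 + 4 + 10 + 20 + 4 = 49.
By inclusion–exclusion the count is 286 − 316 + 49 = 19.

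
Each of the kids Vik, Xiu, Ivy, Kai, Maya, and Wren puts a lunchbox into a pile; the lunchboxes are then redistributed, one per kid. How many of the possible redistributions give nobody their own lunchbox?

265

This is the derangement count D_6: permutations of 6 items with no fixed point.
By inclusion–exclusion this is Σ_{j=0}^{6} (−1)^j C(6,j)·(6−j)!.
Computing: 720 − 720 + 360 − 120 + 30 − 6 + 1 = 265.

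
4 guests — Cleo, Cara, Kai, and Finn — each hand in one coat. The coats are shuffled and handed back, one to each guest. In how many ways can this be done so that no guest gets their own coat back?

Let Aᵢ be the assignments in which guest i gets their own coat. We want the size of the complement of A₁∪…∪A_4.
By inclusion–exclusion this is Σ_{j=0}^{4} (−1)^j C(4,j)·(4−j)!.
Computing: 24 − 24 + 12 − 4 + 1 = 9.

9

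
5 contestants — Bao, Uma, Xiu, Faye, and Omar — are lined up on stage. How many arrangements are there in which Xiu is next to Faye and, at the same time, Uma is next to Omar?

Treat {Xiu,Faye} as one block (2 orders) and {Uma,Omar} as another (2 orders).
That leaves 3 units to arrange: 2 × 2 × 3! = 4 × 6 = 24.

24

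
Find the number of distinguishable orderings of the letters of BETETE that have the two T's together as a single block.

Treat the 2 copies of T as a single block. The multiset to arrange is then {TT, B, E, E, E}, 5 items in all.
That gives (5)!/(3!) = 20 arrangements.

20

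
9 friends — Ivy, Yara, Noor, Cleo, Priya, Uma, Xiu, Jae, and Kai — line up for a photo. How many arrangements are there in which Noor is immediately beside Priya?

Treat {Noor, Priya} as a single unit. There are 8 units to order, and the pair itself can be ordered 2 ways.
That gives 2 × 8! = 2 × 40320 = 80640.

80640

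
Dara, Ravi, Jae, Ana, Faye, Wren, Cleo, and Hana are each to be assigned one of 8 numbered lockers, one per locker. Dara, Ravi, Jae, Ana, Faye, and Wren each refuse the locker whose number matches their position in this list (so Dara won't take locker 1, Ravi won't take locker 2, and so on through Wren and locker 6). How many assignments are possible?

18806

Let Aᵢ (for 1 ≤ i ≤ 6) be the placements that put person i in their forbidden locker. Any j of these fix j positions, leaving (8−j)! ways to fill the rest, and there are C(6,j) ways to pick which j.
By inclusion–exclusion, the number of valid placements is Σ_{j=0}^{6} (−1)^j C(6,j)·(8−j)!.
Computing: 40320 − 30240 + 10800 − 2400 + 360 − 36 + 2 = 18806.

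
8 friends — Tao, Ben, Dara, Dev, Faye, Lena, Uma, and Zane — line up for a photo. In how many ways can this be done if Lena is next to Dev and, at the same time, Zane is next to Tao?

Treat {Lena,Dev} as one block (2 orders) and {Zane,Tao} as another (2 orders).
That leaves 6 units to arrange: 2 × 2 × 6! = 4 × 720 = 2880.

2880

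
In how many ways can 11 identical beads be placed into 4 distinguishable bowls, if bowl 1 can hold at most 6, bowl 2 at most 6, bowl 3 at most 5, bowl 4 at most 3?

Without the upper bounds there are C(14,3) = 364 ways to split 11 among 4 bowls.
Subtract solutions that violate a single cap (substitute x_i' = x_i − (cap_i+1)): x_1 ≥ 7 gives C(7,3) = 35; x_2 ≥ 7 gives C(7,3) = 35; x_3 ≥ 6 gives C(8,3) = 56; x_4 ≥ 4 gives C(10,3) = 120. Together 246.
Add back pairs where two caps are both exceeded: 0 + 0 + 1 + 0 + 1 + 4 = 6.
By inclusion–exclusion the count is 364 − 246 + 6 = 124.

124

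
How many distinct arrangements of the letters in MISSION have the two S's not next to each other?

There are 7!/(2!·2!) = 1260 arrangements of MISSION in total.
Arrangements with the S's together: treat SS as one letter, giving (6)!/(2!) = 360.
Subtracting, 1260 − 360 = 900 arrangements keep the S's apart.

900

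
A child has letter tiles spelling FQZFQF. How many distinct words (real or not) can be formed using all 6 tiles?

60

Letter multiplicities in FQZFQF: F×3, Q×2, Z×1.
Dividing 6! = 720 by 3!·2! = 12 for the repeated letters gives 60.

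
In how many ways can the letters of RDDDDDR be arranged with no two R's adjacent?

There are 7!/(5!·2!) = 21 arrangements of RDDDDDR in total.
If the two R's are adjacent, glue them into one block, leaving 6 items to arrange: (6)!/(5!) = 6 ways.
Hence 21 − 6 = 15.

15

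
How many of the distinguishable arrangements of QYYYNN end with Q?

Fix Q in the last position and arrange the remaining 5 letters.
Those 5 letters have N appearing twice and Y appearing 3 times, giving (5)!/(3!·2!) = 10.

10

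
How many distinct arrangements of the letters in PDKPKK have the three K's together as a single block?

Treat the 3 copies of K as a single block. The multiset to arrange is then {KKK, D, P, P}, 4 items in all.
That gives (4)!/(2!) = 12 arrangements.

12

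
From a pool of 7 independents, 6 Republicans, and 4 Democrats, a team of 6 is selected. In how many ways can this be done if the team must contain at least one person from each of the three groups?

9996

Unrestricted: C(17,6) = 12376 ways to pick any 6 of the 17.
Subtract selections that omit an entire group: no independents → C(10,6) = 210; no Republicans → C(11,6) = 462; no Democrats → C(13,6) = 1716.
Add back selections omitting two groups (i.e. drawn from a single group): C(7,6) + C(6,6) + C(4,6) = 8.
By inclusion–exclusion: 12376 − 2388 + 8 = 9996.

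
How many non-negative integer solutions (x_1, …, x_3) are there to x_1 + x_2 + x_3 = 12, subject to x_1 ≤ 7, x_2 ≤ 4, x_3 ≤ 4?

10

Ignoring the caps, the number of non-negative solutions to x_1+…+x_3 = 12 is C(14,2) = 91.
Subtract solutions that violate a single cap (substitute x_i' = x_i − (cap_i+1)): x_1 ≥ 8 gives C(6,2) = 15; x_2 ≥ 5 gives C(9,2) = 36; x_3 ≥ 5 gives C(9,2) = 36. Together 87.
Add back pairs where two caps are both exceeded: 0 + 0 + 6 = 6.
By inclusion–exclusion the count is 91 − 87 + 6 = 10.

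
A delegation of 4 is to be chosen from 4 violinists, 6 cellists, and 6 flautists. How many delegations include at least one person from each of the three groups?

Unrestricted: C(16,4) = 1820 ways to pick any 4 of the 16.
Subtract selections that omit an entire group: no violinists → C(12,4) = 495; no cellists → C(10,4) = 210; no flautists → C(10,4) = 210.
Add back selections omitting two groups (i.e. drawn from a single group): C(4,4) + C(6,4) + C(6,4) = 31.
By inclusion–exclusion: 1820 − 915 + 31 = 936.

936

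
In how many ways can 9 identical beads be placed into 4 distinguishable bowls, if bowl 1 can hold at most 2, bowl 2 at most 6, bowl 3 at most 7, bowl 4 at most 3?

76

Without the upper bounds there are C(12,3) = 220 ways to split 9 among 4 bowls.
Subtract solutions that violate a single cap (substitute x_i' = x_i − (cap_i+1)): x_1 ≥ 3 gives C(9,3) = 84; x_2 ≥ 7 gives C(5,3) = 10; x_3 ≥ 8 gives C(4,3) = 4; x_4 ≥ 4 gives C(8,3) = 56. Together 154.
Add back pairs where two caps are both exceeded: 0 + 0 + 10 + 0 + 0 + 0 = 10.
By inclusion–exclusion the count is 220 − 154 + 10 = 76.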